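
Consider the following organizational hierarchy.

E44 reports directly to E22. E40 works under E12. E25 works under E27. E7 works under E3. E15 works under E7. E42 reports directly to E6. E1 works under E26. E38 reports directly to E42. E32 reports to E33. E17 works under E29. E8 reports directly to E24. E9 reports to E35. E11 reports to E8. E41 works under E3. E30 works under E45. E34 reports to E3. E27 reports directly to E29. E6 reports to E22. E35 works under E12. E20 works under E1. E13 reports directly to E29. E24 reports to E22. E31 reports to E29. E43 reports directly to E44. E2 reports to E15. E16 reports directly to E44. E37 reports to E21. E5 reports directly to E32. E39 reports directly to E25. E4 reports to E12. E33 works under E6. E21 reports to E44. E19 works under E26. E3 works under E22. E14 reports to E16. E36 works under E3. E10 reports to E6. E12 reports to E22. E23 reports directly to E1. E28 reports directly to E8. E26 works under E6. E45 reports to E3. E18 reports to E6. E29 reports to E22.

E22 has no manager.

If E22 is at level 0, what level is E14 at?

3

Chain from E14 up to E22: E14 → E16 → E44 → E22. That is 3 steps up, so E14 is 3 levels below E22.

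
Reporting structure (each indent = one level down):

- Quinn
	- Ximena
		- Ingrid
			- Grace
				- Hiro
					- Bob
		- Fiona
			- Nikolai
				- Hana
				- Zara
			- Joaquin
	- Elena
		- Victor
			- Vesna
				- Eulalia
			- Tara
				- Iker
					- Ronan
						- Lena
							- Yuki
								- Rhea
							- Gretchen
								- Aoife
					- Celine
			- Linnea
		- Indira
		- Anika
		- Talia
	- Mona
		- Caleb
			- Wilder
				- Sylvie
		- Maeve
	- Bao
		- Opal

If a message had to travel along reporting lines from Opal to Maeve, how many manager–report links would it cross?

Opal is 2 levels below Quinn, and Maeve is 2 levels below Quinn (their lowest common manager). The shortest path runs up from Opal to Quinn and back down to Maeve: 2 + 2 = 4 links.

4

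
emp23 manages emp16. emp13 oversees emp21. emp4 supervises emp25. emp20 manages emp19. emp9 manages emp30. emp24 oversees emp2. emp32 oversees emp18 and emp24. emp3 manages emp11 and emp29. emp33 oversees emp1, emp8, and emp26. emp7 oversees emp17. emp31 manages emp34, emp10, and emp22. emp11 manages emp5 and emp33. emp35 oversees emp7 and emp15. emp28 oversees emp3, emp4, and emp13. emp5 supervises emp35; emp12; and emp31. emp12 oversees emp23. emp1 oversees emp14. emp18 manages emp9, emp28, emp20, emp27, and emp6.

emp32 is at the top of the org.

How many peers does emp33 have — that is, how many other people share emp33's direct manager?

1

emp33 reports to emp11. emp11's other direct reports are emp5 — 1 peer.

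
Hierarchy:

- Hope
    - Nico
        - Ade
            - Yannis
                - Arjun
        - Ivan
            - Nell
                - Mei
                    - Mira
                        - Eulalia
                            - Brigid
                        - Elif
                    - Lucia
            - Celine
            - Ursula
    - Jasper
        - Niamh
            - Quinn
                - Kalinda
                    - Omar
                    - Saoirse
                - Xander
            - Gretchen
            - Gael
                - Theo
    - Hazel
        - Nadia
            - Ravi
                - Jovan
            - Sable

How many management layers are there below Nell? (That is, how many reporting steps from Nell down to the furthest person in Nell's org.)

The longest chain under Nell runs Nell → Mei → Mira → Eulalia → Brigid, which is 4 levels below Nell.

4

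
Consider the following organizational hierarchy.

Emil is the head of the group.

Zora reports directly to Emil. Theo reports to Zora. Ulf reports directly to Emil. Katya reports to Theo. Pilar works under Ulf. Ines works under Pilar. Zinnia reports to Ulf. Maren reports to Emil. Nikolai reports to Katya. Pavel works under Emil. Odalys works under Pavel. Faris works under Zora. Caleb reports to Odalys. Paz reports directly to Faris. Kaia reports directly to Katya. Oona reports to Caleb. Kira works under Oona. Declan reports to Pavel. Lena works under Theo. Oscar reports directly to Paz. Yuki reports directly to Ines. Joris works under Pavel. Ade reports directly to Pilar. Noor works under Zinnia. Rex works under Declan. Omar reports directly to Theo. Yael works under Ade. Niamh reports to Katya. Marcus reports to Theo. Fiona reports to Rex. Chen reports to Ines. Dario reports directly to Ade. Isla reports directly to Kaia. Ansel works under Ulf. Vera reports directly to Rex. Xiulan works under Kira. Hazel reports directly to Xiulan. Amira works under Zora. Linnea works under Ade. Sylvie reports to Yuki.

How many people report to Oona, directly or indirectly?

Oona directly manages Kira. Under Kira: Xiulan, Hazel (2). That's 3 in total.

3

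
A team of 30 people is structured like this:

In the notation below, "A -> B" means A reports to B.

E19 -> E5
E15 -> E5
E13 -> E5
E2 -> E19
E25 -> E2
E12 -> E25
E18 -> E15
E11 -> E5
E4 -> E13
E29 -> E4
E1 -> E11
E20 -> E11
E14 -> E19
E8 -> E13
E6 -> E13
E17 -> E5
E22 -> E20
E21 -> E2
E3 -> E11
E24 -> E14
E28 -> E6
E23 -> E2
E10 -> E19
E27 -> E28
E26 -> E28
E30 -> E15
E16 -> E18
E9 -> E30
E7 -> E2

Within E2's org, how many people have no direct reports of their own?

4

The people in E2's organization with no one reporting to them are E7, E23, E21, E12. That is 4.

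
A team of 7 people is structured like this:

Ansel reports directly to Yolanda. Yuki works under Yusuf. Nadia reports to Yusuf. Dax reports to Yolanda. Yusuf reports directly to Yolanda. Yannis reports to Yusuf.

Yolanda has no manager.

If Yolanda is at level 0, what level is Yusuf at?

1

Chain from Yusuf up to Yolanda: Yusuf → Yolanda. That is 1 step up, so Yusuf is 1 level below Yolanda.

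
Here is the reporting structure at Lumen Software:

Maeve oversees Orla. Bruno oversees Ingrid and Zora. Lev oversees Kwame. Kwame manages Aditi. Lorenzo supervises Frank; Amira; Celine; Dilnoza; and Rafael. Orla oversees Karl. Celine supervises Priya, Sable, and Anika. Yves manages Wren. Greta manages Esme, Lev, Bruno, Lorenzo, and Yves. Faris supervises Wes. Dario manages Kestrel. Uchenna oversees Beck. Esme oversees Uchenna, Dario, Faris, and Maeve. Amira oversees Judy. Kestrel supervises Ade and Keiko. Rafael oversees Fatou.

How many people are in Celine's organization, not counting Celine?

Celine directly manages Priya, Sable, Anika. Priya has no reports. Sable has no reports. Anika has no reports. So Celine's organization is 3 direct reports plus everyone under them: 1 + 1 + 1 = 3.

3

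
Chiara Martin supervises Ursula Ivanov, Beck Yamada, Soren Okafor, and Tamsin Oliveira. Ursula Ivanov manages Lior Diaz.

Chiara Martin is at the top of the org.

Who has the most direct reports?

Chiara Martin

Direct-report counts: Chiara Martin has 4; Ursula Ivanov has 1. The largest is 4, held by Chiara Martin.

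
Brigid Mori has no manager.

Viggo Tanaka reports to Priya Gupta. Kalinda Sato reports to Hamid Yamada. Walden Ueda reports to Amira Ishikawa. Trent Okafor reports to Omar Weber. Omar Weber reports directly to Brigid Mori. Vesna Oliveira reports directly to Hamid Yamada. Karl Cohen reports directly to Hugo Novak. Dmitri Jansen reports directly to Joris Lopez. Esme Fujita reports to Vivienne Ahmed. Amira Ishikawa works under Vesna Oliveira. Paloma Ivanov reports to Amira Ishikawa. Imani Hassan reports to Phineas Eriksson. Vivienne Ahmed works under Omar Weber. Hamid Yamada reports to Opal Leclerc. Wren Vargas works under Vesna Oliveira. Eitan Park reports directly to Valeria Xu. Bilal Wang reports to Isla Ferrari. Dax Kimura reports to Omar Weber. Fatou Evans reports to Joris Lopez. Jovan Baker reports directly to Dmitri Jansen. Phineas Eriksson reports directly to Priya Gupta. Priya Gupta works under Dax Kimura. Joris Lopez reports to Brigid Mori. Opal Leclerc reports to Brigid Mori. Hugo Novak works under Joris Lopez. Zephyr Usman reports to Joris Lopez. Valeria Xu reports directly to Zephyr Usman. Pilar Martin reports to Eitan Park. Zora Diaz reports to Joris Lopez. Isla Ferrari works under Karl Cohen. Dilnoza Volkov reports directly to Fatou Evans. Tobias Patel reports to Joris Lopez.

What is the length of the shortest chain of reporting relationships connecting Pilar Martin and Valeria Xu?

2

Pilar Martin is in Valeria Xu's organization: the chain from Pilar Martin up to Valeria Xu is Pilar Martin → Eitan Park → Valeria Xu, which is 2 links.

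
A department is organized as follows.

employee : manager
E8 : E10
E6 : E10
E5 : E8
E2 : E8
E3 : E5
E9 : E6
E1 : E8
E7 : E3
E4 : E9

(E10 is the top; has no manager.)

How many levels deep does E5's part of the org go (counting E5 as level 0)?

2

The longest chain under E5 runs E5 → E3 → E7, which is 2 levels below E5.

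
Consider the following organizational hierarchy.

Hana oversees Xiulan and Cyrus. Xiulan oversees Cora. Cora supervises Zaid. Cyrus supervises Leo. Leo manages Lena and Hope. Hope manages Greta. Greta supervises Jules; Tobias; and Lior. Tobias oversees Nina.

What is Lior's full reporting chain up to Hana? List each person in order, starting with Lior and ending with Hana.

Lior -> Greta -> Hope -> Leo -> Cyrus -> Hana

Lior reports to Greta. Greta reports to Hope. Hope reports to Leo. Leo reports to Cyrus. Cyrus reports to Hana. Hana is at the top.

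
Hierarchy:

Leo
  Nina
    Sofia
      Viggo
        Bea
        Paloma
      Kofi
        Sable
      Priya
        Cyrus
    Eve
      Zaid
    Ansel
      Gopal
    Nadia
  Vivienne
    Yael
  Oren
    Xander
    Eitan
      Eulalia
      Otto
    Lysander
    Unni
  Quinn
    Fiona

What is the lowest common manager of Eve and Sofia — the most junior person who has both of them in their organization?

Eve's chain of managers is Nina, Leo. Sofia's chain of managers is Nina, Leo. The first manager that appears in both chains is Nina.

Nina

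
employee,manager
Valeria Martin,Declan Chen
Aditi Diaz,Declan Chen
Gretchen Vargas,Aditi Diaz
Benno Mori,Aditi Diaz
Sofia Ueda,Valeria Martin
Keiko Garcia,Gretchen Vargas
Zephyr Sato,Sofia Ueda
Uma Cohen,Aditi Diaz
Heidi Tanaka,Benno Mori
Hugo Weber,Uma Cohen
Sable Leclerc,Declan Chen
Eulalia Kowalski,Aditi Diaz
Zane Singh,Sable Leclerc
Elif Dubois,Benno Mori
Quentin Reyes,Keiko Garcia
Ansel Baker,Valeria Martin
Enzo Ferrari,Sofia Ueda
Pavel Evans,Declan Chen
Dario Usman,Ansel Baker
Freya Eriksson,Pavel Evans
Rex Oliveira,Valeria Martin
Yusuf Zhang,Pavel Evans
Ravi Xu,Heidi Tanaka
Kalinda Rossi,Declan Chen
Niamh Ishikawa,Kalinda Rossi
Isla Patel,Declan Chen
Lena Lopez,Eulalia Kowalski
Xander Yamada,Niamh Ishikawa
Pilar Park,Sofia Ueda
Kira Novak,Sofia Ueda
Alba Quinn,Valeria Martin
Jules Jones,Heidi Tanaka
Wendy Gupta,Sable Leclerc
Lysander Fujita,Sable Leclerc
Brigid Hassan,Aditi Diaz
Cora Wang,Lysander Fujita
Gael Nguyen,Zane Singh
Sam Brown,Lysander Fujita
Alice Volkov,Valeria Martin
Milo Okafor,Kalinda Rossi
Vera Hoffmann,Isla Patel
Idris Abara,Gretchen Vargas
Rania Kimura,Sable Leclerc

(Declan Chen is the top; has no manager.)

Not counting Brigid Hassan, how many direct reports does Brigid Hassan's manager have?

4

Brigid Hassan reports to Aditi Diaz. Aditi Diaz's other direct reports are Gretchen Vargas, Benno Mori, Uma Cohen, Eulalia Kowalski — 4 peers.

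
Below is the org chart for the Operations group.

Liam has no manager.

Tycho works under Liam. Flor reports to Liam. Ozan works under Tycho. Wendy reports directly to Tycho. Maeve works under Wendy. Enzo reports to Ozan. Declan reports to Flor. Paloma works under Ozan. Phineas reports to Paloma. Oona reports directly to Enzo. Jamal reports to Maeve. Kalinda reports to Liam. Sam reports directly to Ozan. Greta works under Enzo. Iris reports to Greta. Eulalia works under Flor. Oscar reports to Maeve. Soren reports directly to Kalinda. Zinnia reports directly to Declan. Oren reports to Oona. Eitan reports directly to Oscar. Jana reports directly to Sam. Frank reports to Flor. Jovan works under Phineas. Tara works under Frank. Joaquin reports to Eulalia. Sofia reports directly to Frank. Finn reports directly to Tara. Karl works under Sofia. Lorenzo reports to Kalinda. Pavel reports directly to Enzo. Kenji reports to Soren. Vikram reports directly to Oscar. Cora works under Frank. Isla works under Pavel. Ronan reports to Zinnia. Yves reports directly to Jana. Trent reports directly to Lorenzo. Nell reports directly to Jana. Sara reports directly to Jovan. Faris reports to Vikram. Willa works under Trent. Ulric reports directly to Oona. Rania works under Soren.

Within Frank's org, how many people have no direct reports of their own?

The people in Frank's organization with no one reporting to them are Cora, Karl, Finn. That is 3.

3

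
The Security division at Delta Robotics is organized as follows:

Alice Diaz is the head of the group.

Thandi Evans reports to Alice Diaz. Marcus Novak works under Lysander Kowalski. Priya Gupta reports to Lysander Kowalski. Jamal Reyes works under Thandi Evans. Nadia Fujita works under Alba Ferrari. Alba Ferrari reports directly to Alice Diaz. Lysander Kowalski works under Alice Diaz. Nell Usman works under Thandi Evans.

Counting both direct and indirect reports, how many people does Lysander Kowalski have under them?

Lysander Kowalski directly manages Priya Gupta, Marcus Novak. Priya Gupta has no reports. Marcus Novak has no reports. So Lysander Kowalski's organization is 2 direct reports plus everyone under them: 1 + 1 = 2.

2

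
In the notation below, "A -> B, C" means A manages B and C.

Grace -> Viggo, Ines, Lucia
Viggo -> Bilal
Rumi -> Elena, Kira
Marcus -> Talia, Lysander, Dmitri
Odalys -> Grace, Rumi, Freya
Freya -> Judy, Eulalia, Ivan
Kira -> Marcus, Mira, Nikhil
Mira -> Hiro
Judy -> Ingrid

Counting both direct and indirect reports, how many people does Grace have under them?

4

Grace directly manages Viggo, Ines, Lucia. Under Viggo: Bilal (1). Ines has no reports. Lucia has no reports. So Grace's organization is 3 direct reports plus everyone under them: 2 + 1 + 1 = 4.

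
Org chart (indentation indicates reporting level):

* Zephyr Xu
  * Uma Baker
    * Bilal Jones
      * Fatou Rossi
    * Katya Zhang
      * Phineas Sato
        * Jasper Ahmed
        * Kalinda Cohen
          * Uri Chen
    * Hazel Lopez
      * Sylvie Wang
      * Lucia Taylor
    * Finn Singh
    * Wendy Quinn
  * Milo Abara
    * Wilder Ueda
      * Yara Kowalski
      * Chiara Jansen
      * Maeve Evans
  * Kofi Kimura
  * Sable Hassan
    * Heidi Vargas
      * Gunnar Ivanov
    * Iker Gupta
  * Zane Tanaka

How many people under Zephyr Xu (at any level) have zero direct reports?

14

The people in Zephyr Xu's organization with no one reporting to them are Zane Tanaka, Iker Gupta, Gunnar Ivanov, Kofi Kimura, Maeve Evans, Chiara Jansen, Yara Kowalski, Wendy Quinn, Finn Singh, Lucia Taylor, Sylvie Wang, Uri Chen, Jasper Ahmed, Fatou Rossi. That is 14.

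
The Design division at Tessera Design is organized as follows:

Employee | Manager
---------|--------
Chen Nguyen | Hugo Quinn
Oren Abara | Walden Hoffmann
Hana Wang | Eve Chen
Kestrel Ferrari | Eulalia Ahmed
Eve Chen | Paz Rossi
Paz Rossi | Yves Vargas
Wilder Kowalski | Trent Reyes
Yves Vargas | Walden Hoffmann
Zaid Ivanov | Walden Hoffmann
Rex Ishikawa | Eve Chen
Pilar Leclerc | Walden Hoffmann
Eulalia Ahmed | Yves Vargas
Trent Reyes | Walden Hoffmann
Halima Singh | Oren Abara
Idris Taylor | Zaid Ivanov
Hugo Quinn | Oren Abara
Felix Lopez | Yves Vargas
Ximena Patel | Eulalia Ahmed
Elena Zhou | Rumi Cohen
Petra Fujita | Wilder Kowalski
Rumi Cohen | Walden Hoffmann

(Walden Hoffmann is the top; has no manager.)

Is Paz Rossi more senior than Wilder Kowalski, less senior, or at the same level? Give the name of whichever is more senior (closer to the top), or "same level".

Both Paz Rossi and Wilder Kowalski are 2 levels below Walden Hoffmann.

same level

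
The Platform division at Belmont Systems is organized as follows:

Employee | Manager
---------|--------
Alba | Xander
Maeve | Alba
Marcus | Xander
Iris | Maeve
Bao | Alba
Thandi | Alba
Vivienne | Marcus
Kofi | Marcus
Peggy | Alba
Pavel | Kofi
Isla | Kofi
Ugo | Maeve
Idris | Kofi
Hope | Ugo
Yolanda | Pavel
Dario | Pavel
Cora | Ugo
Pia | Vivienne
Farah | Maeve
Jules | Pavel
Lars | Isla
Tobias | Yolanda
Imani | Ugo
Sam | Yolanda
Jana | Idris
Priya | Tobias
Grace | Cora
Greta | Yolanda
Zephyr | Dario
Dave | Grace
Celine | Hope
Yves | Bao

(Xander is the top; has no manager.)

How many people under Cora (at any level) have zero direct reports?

1

The only person in Cora's organization with no one reporting to them is Dave. That is 1.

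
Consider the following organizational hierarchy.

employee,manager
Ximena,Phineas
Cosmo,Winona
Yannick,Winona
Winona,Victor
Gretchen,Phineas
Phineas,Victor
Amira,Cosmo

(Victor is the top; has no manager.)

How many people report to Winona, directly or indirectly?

Winona directly manages Cosmo, Yannick. Under Cosmo: Amira (1). Yannick has no reports. So Winona's organization is 2 direct reports plus everyone under them: 2 + 1 = 3.

3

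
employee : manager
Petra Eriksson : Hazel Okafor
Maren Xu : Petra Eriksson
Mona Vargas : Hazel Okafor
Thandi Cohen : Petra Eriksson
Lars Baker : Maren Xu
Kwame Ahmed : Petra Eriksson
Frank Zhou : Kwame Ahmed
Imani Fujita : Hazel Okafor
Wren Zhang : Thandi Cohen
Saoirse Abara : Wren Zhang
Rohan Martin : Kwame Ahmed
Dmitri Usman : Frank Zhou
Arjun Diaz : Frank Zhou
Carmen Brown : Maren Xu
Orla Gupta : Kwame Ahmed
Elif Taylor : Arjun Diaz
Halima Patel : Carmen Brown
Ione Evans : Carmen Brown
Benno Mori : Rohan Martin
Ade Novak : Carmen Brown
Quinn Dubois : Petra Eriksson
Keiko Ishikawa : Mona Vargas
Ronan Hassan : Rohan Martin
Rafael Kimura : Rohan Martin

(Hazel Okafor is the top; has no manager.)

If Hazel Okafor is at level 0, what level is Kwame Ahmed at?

2

Chain from Kwame Ahmed up to Hazel Okafor: Kwame Ahmed → Petra Eriksson → Hazel Okafor. That is 2 steps up, so Kwame Ahmed is 2 levels below Hazel Okafor.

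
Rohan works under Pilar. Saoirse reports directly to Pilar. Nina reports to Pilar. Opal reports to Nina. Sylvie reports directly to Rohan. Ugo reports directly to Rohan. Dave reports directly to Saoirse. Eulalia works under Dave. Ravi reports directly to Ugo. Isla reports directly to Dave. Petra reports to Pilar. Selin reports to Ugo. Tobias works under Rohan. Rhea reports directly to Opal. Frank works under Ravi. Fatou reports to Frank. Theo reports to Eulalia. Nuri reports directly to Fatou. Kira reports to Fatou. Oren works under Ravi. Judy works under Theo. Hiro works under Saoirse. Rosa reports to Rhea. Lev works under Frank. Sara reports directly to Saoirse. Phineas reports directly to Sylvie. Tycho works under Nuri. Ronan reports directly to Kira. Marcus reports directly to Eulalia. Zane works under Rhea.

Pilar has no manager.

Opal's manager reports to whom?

Opal reports to Nina, and Nina reports to Pilar. So Opal's skip-level manager is Pilar.

Pilar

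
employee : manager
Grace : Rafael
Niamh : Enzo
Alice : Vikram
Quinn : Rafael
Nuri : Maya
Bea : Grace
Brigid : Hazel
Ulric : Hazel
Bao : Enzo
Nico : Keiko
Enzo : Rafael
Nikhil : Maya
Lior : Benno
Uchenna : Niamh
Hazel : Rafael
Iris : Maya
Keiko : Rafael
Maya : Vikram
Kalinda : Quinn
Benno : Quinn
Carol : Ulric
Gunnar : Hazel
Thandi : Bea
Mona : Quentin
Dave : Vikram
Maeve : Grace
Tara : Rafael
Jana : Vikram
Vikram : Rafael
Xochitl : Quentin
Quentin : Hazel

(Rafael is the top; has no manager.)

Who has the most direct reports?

Rafael

Direct-report counts: Rafael has 7; Keiko has 1; Grace has 2; Bea has 1; Hazel has 4; Quentin has 2; Ulric has 1; Vikram has 4; Maya has 3; Quinn has 2; Benno has 1; Enzo has 2; Niamh has 1. The largest is 7, held by Rafael.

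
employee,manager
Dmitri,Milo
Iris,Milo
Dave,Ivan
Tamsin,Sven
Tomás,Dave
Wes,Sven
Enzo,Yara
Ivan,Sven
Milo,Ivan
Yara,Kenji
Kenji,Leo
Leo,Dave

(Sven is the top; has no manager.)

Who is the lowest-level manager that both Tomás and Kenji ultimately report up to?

Tomás's chain of managers is Dave, Ivan, Sven. Kenji's chain of managers is Leo, Dave, Ivan, Sven. The first manager that appears in both chains is Dave.

Dave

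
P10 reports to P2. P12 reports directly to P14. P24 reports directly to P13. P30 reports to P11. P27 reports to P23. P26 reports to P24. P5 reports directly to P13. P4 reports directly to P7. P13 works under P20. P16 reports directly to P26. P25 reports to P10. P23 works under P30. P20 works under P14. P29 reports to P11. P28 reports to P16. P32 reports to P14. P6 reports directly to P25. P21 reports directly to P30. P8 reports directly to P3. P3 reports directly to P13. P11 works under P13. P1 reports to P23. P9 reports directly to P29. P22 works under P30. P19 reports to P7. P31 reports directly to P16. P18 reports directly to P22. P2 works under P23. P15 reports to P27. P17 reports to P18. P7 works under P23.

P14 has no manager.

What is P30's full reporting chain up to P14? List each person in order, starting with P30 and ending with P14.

P30 reports to P11. P11 reports to P13. P13 reports to P20. P20 reports to P14. P14 is at the top.

P30 -> P11 -> P13 -> P20 -> P14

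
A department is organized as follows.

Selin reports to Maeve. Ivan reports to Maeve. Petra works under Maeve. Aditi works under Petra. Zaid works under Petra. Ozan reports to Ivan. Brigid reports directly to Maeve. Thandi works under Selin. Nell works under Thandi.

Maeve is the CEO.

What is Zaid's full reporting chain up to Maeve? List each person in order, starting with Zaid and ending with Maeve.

Zaid reports to Petra. Petra reports to Maeve. Maeve is at the top.

Zaid -> Petra -> Maeve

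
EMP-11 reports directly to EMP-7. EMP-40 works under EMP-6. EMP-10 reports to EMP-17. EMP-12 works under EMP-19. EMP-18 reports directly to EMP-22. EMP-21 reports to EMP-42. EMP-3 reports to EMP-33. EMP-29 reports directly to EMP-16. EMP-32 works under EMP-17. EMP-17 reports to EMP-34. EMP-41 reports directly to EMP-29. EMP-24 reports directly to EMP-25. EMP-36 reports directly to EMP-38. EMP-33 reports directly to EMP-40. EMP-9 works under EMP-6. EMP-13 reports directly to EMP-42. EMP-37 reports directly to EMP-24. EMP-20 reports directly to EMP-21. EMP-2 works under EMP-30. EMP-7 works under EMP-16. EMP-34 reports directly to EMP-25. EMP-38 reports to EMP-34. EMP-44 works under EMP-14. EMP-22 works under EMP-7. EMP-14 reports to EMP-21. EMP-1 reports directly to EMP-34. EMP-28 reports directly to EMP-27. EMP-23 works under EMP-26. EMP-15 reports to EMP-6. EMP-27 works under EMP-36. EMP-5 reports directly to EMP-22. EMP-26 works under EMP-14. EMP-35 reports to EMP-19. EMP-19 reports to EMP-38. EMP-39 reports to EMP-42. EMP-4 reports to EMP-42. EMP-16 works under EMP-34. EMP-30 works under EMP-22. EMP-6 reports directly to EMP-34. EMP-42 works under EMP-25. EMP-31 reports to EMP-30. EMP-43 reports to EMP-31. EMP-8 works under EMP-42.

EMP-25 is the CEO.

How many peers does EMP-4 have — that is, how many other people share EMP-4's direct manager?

EMP-4 reports to EMP-42. EMP-42's other direct reports are EMP-21, EMP-39, EMP-13, EMP-8 — 4 peers.

4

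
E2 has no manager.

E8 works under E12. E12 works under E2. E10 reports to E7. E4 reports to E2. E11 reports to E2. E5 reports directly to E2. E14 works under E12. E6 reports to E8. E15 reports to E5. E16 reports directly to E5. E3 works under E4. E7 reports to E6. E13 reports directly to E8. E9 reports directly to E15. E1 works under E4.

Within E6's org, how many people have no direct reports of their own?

The only person in E6's organization with no one reporting to them is E10. That is 1.

1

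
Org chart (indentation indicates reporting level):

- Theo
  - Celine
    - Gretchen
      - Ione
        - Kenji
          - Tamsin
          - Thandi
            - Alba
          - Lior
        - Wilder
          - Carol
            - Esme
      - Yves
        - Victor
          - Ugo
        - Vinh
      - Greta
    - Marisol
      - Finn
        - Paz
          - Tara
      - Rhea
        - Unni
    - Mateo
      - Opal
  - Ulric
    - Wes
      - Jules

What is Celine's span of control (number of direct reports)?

3

Celine directly manages Gretchen, Marisol, Mateo. That is 3 direct reports.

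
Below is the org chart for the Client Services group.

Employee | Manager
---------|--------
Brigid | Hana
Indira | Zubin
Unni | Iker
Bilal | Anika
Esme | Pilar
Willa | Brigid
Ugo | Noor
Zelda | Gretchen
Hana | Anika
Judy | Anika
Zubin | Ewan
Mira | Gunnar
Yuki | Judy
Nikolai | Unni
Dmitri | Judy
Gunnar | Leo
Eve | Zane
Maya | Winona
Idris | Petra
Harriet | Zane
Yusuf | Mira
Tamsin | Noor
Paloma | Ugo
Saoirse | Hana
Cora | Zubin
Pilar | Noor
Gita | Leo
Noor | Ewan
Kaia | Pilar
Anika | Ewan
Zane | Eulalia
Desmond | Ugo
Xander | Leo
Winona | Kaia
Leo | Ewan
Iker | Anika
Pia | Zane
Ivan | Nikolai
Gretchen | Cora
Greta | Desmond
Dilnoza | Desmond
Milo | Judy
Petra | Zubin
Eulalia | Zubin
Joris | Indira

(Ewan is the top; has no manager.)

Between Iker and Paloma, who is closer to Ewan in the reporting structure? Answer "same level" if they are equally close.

Iker

Iker is 2 levels below Ewan; Paloma is 3. Iker is higher.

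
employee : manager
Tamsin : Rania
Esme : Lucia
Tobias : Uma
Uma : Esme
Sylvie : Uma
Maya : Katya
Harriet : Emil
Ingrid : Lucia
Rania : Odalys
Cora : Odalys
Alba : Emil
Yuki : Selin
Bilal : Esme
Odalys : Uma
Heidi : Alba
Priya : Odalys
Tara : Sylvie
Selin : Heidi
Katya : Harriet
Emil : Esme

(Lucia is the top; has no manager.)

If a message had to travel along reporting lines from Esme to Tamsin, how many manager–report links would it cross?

Tamsin is in Esme's organization: the chain from Tamsin up to Esme is Tamsin → Rania → Odalys → Uma → Esme, which is 4 links.

4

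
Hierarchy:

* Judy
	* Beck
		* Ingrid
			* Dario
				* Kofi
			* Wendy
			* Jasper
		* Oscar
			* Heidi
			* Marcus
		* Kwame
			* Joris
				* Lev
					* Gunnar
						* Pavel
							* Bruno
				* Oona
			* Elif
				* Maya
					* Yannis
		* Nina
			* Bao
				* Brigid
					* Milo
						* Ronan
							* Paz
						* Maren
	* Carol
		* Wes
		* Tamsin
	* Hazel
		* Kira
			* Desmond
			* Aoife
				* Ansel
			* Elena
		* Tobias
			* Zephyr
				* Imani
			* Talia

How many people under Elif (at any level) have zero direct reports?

1

The only person in Elif's organization with no one reporting to them is Yannis. That is 1.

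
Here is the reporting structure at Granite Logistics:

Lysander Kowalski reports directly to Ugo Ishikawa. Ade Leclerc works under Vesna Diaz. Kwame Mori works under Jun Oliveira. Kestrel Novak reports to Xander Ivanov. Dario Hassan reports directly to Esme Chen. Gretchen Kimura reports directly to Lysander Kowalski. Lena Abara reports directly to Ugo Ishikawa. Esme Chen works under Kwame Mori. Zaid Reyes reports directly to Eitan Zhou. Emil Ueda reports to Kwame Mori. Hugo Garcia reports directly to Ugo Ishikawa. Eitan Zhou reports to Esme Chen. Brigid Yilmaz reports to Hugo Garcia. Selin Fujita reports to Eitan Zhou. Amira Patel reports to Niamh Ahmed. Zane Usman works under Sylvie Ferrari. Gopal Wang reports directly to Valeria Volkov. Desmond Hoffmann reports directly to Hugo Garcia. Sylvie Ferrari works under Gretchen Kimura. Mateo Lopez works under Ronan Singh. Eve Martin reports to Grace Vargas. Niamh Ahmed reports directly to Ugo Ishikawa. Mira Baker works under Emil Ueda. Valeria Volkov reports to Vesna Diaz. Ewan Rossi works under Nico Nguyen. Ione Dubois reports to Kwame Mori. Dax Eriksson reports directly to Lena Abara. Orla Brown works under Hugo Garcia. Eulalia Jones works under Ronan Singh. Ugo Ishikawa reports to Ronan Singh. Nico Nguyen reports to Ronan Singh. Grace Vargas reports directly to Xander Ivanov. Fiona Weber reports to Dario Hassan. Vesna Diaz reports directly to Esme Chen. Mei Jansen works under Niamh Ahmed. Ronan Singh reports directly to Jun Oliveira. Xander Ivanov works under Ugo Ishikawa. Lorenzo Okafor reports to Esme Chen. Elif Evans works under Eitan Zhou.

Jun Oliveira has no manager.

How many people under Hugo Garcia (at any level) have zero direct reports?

The people in Hugo Garcia's organization with no one reporting to them are Orla Brown, Brigid Yilmaz, Desmond Hoffmann. That is 3.

3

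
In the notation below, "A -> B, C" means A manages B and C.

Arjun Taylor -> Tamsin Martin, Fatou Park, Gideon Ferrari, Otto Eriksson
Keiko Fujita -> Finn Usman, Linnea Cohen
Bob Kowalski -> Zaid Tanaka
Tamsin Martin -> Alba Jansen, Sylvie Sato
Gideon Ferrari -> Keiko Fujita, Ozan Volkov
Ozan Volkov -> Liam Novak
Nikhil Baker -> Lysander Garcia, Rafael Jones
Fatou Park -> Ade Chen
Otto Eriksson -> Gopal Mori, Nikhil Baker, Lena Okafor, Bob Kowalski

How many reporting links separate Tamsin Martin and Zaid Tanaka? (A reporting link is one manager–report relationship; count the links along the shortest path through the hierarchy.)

4

Tamsin Martin is 1 level below Arjun Taylor, and Zaid Tanaka is 3 levels below Arjun Taylor (their lowest common manager). The shortest path runs up from Tamsin Martin to Arjun Taylor and back down to Zaid Tanaka: 1 + 3 = 4 links.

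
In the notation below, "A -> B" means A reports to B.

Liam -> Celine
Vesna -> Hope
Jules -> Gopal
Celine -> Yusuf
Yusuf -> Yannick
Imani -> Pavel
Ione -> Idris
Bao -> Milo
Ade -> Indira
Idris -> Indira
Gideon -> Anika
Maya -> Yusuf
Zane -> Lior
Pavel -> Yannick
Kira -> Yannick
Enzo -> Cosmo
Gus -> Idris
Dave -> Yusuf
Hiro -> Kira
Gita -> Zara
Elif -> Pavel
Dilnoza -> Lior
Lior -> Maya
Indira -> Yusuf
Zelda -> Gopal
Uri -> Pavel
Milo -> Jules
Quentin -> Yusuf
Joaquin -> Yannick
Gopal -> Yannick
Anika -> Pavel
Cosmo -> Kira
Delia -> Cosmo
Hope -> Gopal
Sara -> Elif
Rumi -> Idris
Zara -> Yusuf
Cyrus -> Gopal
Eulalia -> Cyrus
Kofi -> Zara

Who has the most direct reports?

Yusuf

Direct-report counts: Yannick has 5; Kira has 2; Cosmo has 2; Yusuf has 6; Celine has 1; Maya has 1; Lior has 2; Indira has 2; Idris has 3; Zara has 2; Pavel has 4; Elif has 1; Anika has 1; Gopal has 4; Hope has 1; Jules has 1; Milo has 1; Cyrus has 1. The largest is 6, held by Yusuf.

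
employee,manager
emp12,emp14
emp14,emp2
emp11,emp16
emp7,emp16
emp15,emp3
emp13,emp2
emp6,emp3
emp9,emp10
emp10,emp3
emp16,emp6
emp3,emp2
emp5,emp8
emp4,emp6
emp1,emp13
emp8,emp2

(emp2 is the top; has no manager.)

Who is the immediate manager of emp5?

emp5 reports directly to emp8.

emp8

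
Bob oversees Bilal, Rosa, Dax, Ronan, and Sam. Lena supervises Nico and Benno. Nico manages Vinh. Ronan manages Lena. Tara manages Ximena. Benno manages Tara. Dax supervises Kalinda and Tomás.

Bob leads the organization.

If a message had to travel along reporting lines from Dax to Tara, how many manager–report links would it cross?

Dax is 1 level below Bob, and Tara is 4 levels below Bob (their lowest common manager). The shortest path runs up from Dax to Bob and back down to Tara: 1 + 4 = 5 links.

5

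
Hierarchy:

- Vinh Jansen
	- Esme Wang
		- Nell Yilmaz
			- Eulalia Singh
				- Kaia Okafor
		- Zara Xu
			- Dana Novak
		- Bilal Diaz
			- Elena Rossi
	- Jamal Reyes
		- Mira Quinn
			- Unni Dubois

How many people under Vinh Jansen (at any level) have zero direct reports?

4

The people in Vinh Jansen's organization with no one reporting to them are Unni Dubois, Elena Rossi, Dana Novak, Kaia Okafor. That is 4.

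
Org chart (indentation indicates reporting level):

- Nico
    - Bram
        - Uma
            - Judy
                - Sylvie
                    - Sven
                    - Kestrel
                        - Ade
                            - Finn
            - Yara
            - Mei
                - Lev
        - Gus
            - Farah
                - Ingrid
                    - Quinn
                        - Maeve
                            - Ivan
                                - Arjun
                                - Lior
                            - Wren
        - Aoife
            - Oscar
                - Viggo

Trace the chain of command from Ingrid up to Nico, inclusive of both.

Ingrid -> Farah -> Gus -> Bram -> Nico

Ingrid reports to Farah. Farah reports to Gus. Gus reports to Bram. Bram reports to Nico. Nico is at the top.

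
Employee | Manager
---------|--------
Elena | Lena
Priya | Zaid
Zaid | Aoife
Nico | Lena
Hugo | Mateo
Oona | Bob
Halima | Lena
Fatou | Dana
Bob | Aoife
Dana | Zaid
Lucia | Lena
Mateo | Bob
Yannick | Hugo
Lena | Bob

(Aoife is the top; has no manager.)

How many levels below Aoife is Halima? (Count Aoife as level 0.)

3

Chain from Halima up to Aoife: Halima → Lena → Bob → Aoife. That is 3 steps up, so Halima is 3 levels below Aoife.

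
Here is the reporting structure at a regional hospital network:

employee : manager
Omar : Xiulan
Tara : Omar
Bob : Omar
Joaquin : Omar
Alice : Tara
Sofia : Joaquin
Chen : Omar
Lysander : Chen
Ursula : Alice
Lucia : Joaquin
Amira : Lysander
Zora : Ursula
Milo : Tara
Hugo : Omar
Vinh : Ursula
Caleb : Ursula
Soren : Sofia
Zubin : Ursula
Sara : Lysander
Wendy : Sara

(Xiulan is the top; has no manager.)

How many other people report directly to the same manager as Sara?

Sara reports to Lysander. Lysander's other direct reports are Amira — 1 peer.

1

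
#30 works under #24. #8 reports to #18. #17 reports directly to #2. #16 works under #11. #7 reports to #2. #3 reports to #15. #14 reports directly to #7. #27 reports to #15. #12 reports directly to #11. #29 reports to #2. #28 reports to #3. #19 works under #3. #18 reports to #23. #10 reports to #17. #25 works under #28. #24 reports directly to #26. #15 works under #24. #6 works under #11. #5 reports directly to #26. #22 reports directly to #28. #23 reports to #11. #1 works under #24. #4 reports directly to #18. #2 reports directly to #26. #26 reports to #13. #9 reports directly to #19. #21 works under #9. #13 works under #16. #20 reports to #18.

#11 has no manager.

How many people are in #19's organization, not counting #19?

2

#19 directly manages #9. Under #9: #21 (1). That's 2 in total.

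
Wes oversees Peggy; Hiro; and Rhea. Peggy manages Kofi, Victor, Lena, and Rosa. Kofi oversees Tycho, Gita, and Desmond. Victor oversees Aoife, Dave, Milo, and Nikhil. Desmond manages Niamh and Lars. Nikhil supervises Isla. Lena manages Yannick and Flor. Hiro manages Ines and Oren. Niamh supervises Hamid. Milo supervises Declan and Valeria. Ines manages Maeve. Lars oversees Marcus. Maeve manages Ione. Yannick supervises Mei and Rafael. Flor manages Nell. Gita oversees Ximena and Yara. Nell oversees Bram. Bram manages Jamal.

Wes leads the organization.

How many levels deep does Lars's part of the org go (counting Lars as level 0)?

The longest chain under Lars runs Lars → Marcus, which is 1 level below Lars.

1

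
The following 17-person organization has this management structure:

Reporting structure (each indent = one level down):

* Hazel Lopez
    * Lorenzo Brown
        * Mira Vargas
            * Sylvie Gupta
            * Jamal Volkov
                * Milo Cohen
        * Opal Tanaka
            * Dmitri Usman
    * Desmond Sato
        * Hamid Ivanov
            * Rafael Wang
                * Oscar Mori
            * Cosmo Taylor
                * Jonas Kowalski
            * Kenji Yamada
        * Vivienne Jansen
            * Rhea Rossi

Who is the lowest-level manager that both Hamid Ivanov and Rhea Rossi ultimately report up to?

Desmond Sato

Hamid Ivanov's chain of managers is Desmond Sato, Hazel Lopez. Rhea Rossi's chain of managers is Vivienne Jansen, Desmond Sato, Hazel Lopez. The first manager that appears in both chains is Desmond Sato.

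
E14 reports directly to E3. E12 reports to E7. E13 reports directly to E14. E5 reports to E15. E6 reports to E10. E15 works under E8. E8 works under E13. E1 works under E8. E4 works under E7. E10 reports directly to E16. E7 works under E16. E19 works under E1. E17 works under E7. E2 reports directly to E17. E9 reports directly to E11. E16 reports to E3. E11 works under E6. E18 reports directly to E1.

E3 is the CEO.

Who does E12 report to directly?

E12 reports directly to E7.

E7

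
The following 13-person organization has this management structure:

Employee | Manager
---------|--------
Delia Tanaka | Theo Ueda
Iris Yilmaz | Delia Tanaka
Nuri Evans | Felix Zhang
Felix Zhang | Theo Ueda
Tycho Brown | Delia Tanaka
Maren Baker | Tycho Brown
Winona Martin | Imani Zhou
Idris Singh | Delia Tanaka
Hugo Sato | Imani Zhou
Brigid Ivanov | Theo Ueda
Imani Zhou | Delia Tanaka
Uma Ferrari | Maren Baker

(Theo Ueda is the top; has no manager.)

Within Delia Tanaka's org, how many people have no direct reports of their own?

5

The people in Delia Tanaka's organization with no one reporting to them are Hugo Sato, Winona Martin, Uma Ferrari, Iris Yilmaz, Idris Singh. That is 5.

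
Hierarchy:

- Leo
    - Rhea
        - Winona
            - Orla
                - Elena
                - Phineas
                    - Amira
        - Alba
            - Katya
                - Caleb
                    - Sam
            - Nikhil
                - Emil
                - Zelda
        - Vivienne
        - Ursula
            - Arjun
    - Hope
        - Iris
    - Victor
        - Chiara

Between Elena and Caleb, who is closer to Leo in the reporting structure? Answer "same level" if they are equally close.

same level

Both Elena and Caleb are 4 levels below Leo.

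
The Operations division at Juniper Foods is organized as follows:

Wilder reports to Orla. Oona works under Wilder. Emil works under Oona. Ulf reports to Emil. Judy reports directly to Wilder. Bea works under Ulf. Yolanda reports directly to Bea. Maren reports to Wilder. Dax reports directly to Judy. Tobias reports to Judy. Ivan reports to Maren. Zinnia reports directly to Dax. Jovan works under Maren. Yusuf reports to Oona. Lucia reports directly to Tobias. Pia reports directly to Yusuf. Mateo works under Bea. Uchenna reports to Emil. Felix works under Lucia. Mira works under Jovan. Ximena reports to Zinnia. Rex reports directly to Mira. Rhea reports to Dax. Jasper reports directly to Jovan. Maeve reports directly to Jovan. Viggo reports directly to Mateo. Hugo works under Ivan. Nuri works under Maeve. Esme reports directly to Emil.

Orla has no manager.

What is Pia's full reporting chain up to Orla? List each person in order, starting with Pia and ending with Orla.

Pia -> Yusuf -> Oona -> Wilder -> Orla

Pia reports to Yusuf. Yusuf reports to Oona. Oona reports to Wilder. Wilder reports to Orla. Orla is at the top.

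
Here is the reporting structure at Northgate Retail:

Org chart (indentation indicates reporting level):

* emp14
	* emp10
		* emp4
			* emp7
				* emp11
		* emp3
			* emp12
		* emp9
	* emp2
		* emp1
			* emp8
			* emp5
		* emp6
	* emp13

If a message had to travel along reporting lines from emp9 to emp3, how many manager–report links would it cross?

2

emp9 is 1 level below emp10, and emp3 is 1 level below emp10 (their lowest common manager). The shortest path runs up from emp9 to emp10 and back down to emp3: 1 + 1 = 2 links.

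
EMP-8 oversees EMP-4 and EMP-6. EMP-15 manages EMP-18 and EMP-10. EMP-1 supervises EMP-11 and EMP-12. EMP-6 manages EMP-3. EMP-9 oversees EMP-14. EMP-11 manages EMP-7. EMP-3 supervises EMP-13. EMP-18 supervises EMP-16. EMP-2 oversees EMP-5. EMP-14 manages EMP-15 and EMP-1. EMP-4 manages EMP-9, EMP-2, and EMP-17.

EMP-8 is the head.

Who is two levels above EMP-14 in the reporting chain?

EMP-14 reports to EMP-9, and EMP-9 reports to EMP-4. So EMP-14's skip-level manager is EMP-4.

EMP-4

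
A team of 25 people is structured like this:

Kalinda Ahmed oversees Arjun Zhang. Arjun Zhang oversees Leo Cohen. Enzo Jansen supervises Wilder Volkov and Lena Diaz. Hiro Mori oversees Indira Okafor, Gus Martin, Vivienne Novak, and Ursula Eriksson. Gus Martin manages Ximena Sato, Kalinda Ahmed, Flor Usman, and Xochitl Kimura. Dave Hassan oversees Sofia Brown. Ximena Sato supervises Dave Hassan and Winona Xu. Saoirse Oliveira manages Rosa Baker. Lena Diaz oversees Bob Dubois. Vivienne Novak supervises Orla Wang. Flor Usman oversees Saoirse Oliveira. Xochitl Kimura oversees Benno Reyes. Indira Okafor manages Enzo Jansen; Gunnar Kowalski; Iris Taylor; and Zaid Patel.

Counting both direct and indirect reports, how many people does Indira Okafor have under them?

Indira Okafor directly manages Enzo Jansen, Gunnar Kowalski, Iris Taylor, Zaid Patel. Under Enzo Jansen: Lena Diaz, Bob Dubois, Wilder Volkov (3). Gunnar Kowalski has no reports. Iris Taylor has no reports. Zaid Patel has no reports. So Indira Okafor's organization is 4 direct reports plus everyone under them: 4 + 1 + 1 + 1 = 7.

7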